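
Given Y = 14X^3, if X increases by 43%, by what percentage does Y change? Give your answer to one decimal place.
192.4%

For Y = 14X^3:
If X → X(1 + 0.43)
Then Y → Y · (1 + 0.43)^3
     ≈ Y · 2.9242

Percentage change = ((1 + 0.43)^3 − 1) × 100% ≈ 192.4%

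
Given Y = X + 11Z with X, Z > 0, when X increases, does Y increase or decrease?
Y increases

Taking the partial derivative:
∂Y/∂X = 1

∂Y/∂X = 1 > 0 (assuming positive values)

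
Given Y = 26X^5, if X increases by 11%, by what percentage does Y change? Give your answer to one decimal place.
68.5%

For Y = 26X^5:
If X → X(1 + 0.11)
Then Y → Y · (1 + 0.11)^5
     ≈ Y · 1.6851

Percentage change = ((1 + 0.11)^5 − 1) × 100% ≈ 68.5%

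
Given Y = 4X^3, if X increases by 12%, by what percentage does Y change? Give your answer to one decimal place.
40.5%

For Y = 4X^3:
If X → X(1 + 0.12)
Then Y → Y · (1 + 0.12)^3
     ≈ Y · 1.4049

Percentage change = ((1 + 0.12)^3 − 1) × 100% ≈ 40.5%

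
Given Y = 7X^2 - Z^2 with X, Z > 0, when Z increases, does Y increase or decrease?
Y decreases

Taking the partial derivative:
∂Y/∂Z = -2Z

∂Y/∂Z = -2Z < 0 (assuming positive values)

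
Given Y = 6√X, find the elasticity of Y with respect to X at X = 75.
Elasticity = 1/2

Elasticity = (dY/dX) · (X/Y)

dY/dX = 3/√X
At X = 75: dY/dX = √3/5, Y = 30·√3

Elasticity = (√3/5) · (75 / (30·√3)) = 1/2

Interpretation: for a small percentage change in X, the percentage change in Y is approximately 0.50 times as large.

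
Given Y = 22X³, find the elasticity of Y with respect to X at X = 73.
Elasticity = 3

Elasticity = (dY/dX) · (X/Y)

dY/dX = 66·X²
At X = 73: dY/dX = 351714, Y = 8558374

Elasticity = 351714 · (73 / 8558374) = 3

Interpretation: for a small percentage change in X, the percentage change in Y is approximately 3.00 times as large.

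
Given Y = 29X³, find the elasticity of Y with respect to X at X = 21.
Elasticity = 3

Elasticity = (dY/dX) · (X/Y)

dY/dX = 87·X²
At X = 21: dY/dX = 38367, Y = 268569

Elasticity = 38367 · (21 / 268569) = 3

Interpretation: for a small percentage change in X, the percentage change in Y is approximately 3.00 times as large.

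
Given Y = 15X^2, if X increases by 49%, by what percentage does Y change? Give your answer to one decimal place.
122.0%

For Y = 15X^2:
If X → X(1 + 0.49)
Then Y → Y · (1 + 0.49)^2
     = Y · 2.2201

Percentage change = ((1 + 0.49)^2 − 1) × 100% ≈ 122.0%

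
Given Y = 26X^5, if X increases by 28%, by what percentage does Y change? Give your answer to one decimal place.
243.6%

For Y = 26X^5:
If X → X(1 + 0.28)
Then Y → Y · (1 + 0.28)^5
     ≈ Y · 3.4360

Percentage change = ((1 + 0.28)^5 − 1) × 100% ≈ 243.6%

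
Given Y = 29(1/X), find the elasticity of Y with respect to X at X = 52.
Elasticity = -1

Elasticity = (dY/dX) · (X/Y)

dY/dX = -29/X²
At X = 52: dY/dX = -29/2704, Y = 29/52

Elasticity = (-29/2704) · (52 / (29/52)) = -1

Interpretation: for a small percentage change in X, the percentage change in Y is approximately -1.00 times as large.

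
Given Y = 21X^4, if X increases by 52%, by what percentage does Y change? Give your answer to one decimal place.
433.8%

For Y = 21X^4:
If X → X(1 + 0.52)
Then Y → Y · (1 + 0.52)^4
     ≈ Y · 5.3379

Percentage change = ((1 + 0.52)^4 − 1) × 100% ≈ 433.8%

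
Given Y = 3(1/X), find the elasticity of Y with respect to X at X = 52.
Elasticity = -1

Elasticity = (dY/dX) · (X/Y)

dY/dX = -3/X²
At X = 52: dY/dX = -3/2704, Y = 3/52

Elasticity = (-3/2704) · (52 / (3/52)) = -1

Interpretation: for a small percentage change in X, the percentage change in Y is approximately -1.00 times as large.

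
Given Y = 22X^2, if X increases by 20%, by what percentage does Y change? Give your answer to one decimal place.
44.0%

For Y = 22X^2:
If X → X(1 + 0.2)
Then Y → Y · (1 + 0.2)^2
     = Y · 1.4400

Percentage change = ((1 + 0.2)^2 − 1) × 100% = 44.0%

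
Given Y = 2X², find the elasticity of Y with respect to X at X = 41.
Elasticity = 2

Elasticity = (dY/dX) · (X/Y)

dY/dX = 4·X
At X = 41: dY/dX = 164, Y = 3362

Elasticity = 164 · (41 / 3362) = 2

Interpretation: for a small percentage change in X, the percentage change in Y is approximately 2.00 times as large.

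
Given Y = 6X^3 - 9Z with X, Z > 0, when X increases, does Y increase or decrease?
Y increases

Taking the partial derivative:
∂Y/∂X = 18X^2

∂Y/∂X = 18X^2 > 0 (assuming positive values)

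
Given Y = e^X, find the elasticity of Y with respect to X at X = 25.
Elasticity = 25

Elasticity = (dY/dX) · (X/Y)

dY/dX = e^X
At X = 25: dY/dX = e^25, Y = e^25

Elasticity = (e^25) · (25 / (e^25)) = 25

Interpretation: for a small percentage change in X, the percentage change in Y is approximately 25.00 times as large.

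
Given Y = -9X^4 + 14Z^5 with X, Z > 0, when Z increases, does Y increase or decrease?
Y increases

Taking the partial derivative:
∂Y/∂Z = 70Z^4

∂Y/∂Z = 70Z^4 > 0 (assuming positive values)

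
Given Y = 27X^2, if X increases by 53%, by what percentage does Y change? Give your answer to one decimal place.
134.1%

For Y = 27X^2:
If X → X(1 + 0.53)
Then Y → Y · (1 + 0.53)^2
     = Y · 2.3409

Percentage change = ((1 + 0.53)^2 − 1) × 100% ≈ 134.1%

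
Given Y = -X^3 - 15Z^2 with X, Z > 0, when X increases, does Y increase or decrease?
Y decreases

Taking the partial derivative:
∂Y/∂X = -3X^2

∂Y/∂X = -3X^2 < 0 (assuming positive values)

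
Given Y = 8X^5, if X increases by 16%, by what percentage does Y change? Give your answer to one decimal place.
110.0%

For Y = 8X^5:
If X → X(1 + 0.16)
Then Y → Y · (1 + 0.16)^5
     ≈ Y · 2.1003

Percentage change = ((1 + 0.16)^5 − 1) × 100% ≈ 110.0%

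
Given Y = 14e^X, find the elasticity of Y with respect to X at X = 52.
Elasticity = 52

Elasticity = (dY/dX) · (X/Y)

dY/dX = 14·e^X
At X = 52: dY/dX = 14·e^52, Y = 14·e^52

Elasticity = (14·e^52) · (52 / (14·e^52)) = 52

Interpretation: for a small percentage change in X, the percentage change in Y is approximately 52.00 times as large.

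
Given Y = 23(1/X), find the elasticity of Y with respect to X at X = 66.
Elasticity = -1

Elasticity = (dY/dX) · (X/Y)

dY/dX = -23/X²
At X = 66: dY/dX = -23/4356, Y = 23/66

Elasticity = (-23/4356) · (66 / (23/66)) = -1

Interpretation: for a small percentage change in X, the percentage change in Y is approximately -1.00 times as large.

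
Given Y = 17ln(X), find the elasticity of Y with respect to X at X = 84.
Elasticity = 1/ln(84) ≈ 0.2257

Elasticity = (dY/dX) · (X/Y)

dY/dX = 17/X
At X = 84: dY/dX = 17/84, Y = 17·ln(84)

Elasticity = (17/84) · (84 / (17·ln(84))) = 1/ln(84) ≈ 0.2257

Interpretation: for a small percentage change in X, the percentage change in Y is approximately 0.23 times as large.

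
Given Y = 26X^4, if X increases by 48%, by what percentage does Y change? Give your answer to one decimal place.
379.8%

For Y = 26X^4:
If X → X(1 + 0.48)
Then Y → Y · (1 + 0.48)^4
     ≈ Y · 4.7979

Percentage change = ((1 + 0.48)^4 − 1) × 100% ≈ 379.8%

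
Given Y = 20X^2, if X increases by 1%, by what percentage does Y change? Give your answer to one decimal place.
2.0%

For Y = 20X^2:
If X → X(1 + 0.01)
Then Y → Y · (1 + 0.01)^2
     = Y · 1.0201

Percentage change = ((1 + 0.01)^2 − 1) × 100% ≈ 2.0%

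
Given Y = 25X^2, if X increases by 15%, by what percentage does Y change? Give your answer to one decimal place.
32.3%

For Y = 25X^2:
If X → X(1 + 0.15)
Then Y → Y · (1 + 0.15)^2
     = Y · 1.3225

Percentage change = ((1 + 0.15)^2 − 1) × 100% ≈ 32.3%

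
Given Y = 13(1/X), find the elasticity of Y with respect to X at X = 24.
Elasticity = -1

Elasticity = (dY/dX) · (X/Y)

dY/dX = -13/X²
At X = 24: dY/dX = -13/576, Y = 13/24

Elasticity = (-13/576) · (24 / (13/24)) = -1

Interpretation: for a small percentage change in X, the percentage change in Y is approximately -1.00 times as large.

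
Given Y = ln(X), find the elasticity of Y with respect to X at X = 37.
Elasticity = 1/ln(37) ≈ 0.2769

Elasticity = (dY/dX) · (X/Y)

dY/dX = 1/X
At X = 37: dY/dX = 1/37, Y = ln(37)

Elasticity = (1/37) · (37 / (ln(37))) = 1/ln(37) ≈ 0.2769

Interpretation: for a small percentage change in X, the percentage change in Y is approximately 0.28 times as large.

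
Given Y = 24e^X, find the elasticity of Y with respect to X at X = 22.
Elasticity = 22

Elasticity = (dY/dX) · (X/Y)

dY/dX = 24·e^X
At X = 22: dY/dX = 24·e^22, Y = 24·e^22

Elasticity = (24·e^22) · (22 / (24·e^22)) = 22

Interpretation: for a small percentage change in X, the percentage change in Y is approximately 22.00 times as large.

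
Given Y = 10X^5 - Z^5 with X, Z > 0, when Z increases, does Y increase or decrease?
Y decreases

Taking the partial derivative:
∂Y/∂Z = -5Z^4

∂Y/∂Z = -5Z^4 < 0 (assuming positive values)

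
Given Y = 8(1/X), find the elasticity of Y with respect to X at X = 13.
Elasticity = -1

Elasticity = (dY/dX) · (X/Y)

dY/dX = -8/X²
At X = 13: dY/dX = -8/169, Y = 8/13

Elasticity = (-8/169) · (13 / (8/13)) = -1

Interpretation: for a small percentage change in X, the percentage change in Y is approximately -1.00 times as large.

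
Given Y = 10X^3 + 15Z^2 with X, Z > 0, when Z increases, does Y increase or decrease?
Y increases

Taking the partial derivative:
∂Y/∂Z = 30Z

∂Y/∂Z = 30Z > 0 (assuming positive values)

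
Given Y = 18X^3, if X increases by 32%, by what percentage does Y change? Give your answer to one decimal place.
130.0%

For Y = 18X^3:
If X → X(1 + 0.32)
Then Y → Y · (1 + 0.32)^3
     ≈ Y · 2.3000

Percentage change = ((1 + 0.32)^3 − 1) × 100% ≈ 130.0%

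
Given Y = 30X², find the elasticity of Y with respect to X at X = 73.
Elasticity = 2

Elasticity = (dY/dX) · (X/Y)

dY/dX = 60·X
At X = 73: dY/dX = 4380, Y = 159870

Elasticity = 4380 · (73 / 159870) = 2

Interpretation: for a small percentage change in X, the percentage change in Y is approximately 2.00 times as large.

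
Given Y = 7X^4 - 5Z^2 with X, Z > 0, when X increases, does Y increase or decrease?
Y increases

Taking the partial derivative:
∂Y/∂X = 28X^3

∂Y/∂X = 28X^3 > 0 (assuming positive values)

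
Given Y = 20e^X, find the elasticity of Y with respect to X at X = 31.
Elasticity = 31

Elasticity = (dY/dX) · (X/Y)

dY/dX = 20·e^X
At X = 31: dY/dX = 20·e^31, Y = 20·e^31

Elasticity = (20·e^31) · (31 / (20·e^31)) = 31

Interpretation: for a small percentage change in X, the percentage change in Y is approximately 31.00 times as large.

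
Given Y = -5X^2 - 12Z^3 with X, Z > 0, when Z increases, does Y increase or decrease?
Y decreases

Taking the partial derivative:
∂Y/∂Z = -36Z^2

∂Y/∂Z = -36Z^2 < 0 (assuming positive values)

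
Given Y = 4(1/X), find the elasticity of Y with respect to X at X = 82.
Elasticity = -1

Elasticity = (dY/dX) · (X/Y)

dY/dX = -4/X²
At X = 82: dY/dX = -1/1681, Y = 2/41

Elasticity = (-1/1681) · (82 / (2/41)) = -1

Interpretation: for a small percentage change in X, the percentage change in Y is approximately -1.00 times as large.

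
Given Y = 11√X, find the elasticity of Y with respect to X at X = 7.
Elasticity = 1/2

Elasticity = (dY/dX) · (X/Y)

dY/dX = 11/(2·√X)
At X = 7: dY/dX = 11·√7/14, Y = 11·√7

Elasticity = (11·√7/14) · (7 / (11·√7)) = 1/2

Interpretation: for a small percentage change in X, the percentage change in Y is approximately 0.50 times as large.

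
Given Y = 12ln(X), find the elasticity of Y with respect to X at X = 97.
Elasticity = 1/ln(97) ≈ 0.2186

Elasticity = (dY/dX) · (X/Y)

dY/dX = 12/X
At X = 97: dY/dX = 12/97, Y = 12·ln(97)

Elasticity = (12/97) · (97 / (12·ln(97))) = 1/ln(97) ≈ 0.2186

Interpretation: for a small percentage change in X, the percentage change in Y is approximately 0.22 times as large.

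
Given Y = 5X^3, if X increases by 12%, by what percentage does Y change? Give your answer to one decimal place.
40.5%

For Y = 5X^3:
If X → X(1 + 0.12)
Then Y → Y · (1 + 0.12)^3
     ≈ Y · 1.4049

Percentage change = ((1 + 0.12)^3 − 1) × 100% ≈ 40.5%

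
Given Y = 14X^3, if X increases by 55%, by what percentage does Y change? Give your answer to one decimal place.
272.4%

For Y = 14X^3:
If X → X(1 + 0.55)
Then Y → Y · (1 + 0.55)^3
     ≈ Y · 3.7239

Percentage change = ((1 + 0.55)^3 − 1) × 100% ≈ 272.4%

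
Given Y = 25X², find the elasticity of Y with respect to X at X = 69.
Elasticity = 2

Elasticity = (dY/dX) · (X/Y)

dY/dX = 50·X
At X = 69: dY/dX = 3450, Y = 119025

Elasticity = 3450 · (69 / 119025) = 2

Interpretation: for a small percentage change in X, the percentage change in Y is approximately 2.00 times as large.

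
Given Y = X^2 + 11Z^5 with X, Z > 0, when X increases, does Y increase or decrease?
Y increases

Taking the partial derivative:
∂Y/∂X = 2X

∂Y/∂X = 2X > 0 (assuming positive values)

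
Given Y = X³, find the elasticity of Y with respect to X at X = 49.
Elasticity = 3

Elasticity = (dY/dX) · (X/Y)

dY/dX = 3·X²
At X = 49: dY/dX = 7203, Y = 117649

Elasticity = 7203 · (49 / 117649) = 3

Interpretation: for a small percentage change in X, the percentage change in Y is approximately 3.00 times as large.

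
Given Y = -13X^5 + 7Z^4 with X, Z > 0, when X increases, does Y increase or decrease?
Y decreases

Taking the partial derivative:
∂Y/∂X = -65X^4

∂Y/∂X = -65X^4 < 0 (assuming positive values)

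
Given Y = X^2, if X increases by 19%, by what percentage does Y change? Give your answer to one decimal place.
41.6%

For Y = X^2:
If X → X(1 + 0.19)
Then Y → Y · (1 + 0.19)^2
     = Y · 1.4161

Percentage change = ((1 + 0.19)^2 − 1) × 100% ≈ 41.6%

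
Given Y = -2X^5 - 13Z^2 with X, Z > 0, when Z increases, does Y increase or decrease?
Y decreases

Taking the partial derivative:
∂Y/∂Z = -26Z

∂Y/∂Z = -26Z < 0 (assuming positive values)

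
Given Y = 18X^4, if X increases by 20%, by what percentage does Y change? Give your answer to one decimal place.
107.4%

For Y = 18X^4:
If X → X(1 + 0.2)
Then Y → Y · (1 + 0.2)^4
     = Y · 2.0736

Percentage change = ((1 + 0.2)^4 − 1) × 100% ≈ 107.4%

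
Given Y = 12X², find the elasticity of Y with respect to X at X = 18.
Elasticity = 2

Elasticity = (dY/dX) · (X/Y)

dY/dX = 24·X
At X = 18: dY/dX = 432, Y = 3888

Elasticity = 432 · (18 / 3888) = 2

Interpretation: for a small percentage change in X, the percentage change in Y is approximately 2.00 times as large.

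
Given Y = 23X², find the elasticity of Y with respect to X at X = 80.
Elasticity = 2

Elasticity = (dY/dX) · (X/Y)

dY/dX = 46·X
At X = 80: dY/dX = 3680, Y = 147200

Elasticity = 3680 · (80 / 147200) = 2

Interpretation: for a small percentage change in X, the percentage change in Y is approximately 2.00 times as large.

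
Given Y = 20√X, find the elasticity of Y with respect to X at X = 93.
Elasticity = 1/2

Elasticity = (dY/dX) · (X/Y)

dY/dX = 10/√X
At X = 93: dY/dX = 10·√93/93, Y = 20·√93

Elasticity = (10·√93/93) · (93 / (20·√93)) = 1/2

Interpretation: for a small percentage change in X, the percentage change in Y is approximately 0.50 times as large.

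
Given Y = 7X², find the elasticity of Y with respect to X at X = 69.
Elasticity = 2

Elasticity = (dY/dX) · (X/Y)

dY/dX = 14·X
At X = 69: dY/dX = 966, Y = 33327

Elasticity = 966 · (69 / 33327) = 2

Interpretation: for a small percentage change in X, the percentage change in Y is approximately 2.00 times as large.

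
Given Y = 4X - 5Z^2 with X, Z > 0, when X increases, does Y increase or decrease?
Y increases

Taking the partial derivative:
∂Y/∂X = 4

∂Y/∂X = 4 > 0 (assuming positive values)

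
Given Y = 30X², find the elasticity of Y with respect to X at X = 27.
Elasticity = 2

Elasticity = (dY/dX) · (X/Y)

dY/dX = 60·X
At X = 27: dY/dX = 1620, Y = 21870

Elasticity = 1620 · (27 / 21870) = 2

Interpretation: for a small percentage change in X, the percentage change in Y is approximately 2.00 times as large.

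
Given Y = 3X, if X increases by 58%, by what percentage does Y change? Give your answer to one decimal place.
58.0%

For Y = 3X:
If X → X(1 + 0.58)
Then Y → Y · (1 + 0.58)^1
     = Y · 1.5800

Percentage change = ((1 + 0.58)^1 − 1) × 100% = 58.0%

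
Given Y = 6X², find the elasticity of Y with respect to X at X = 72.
Elasticity = 2

Elasticity = (dY/dX) · (X/Y)

dY/dX = 12·X
At X = 72: dY/dX = 864, Y = 31104

Elasticity = 864 · (72 / 31104) = 2

Interpretation: for a small percentage change in X, the percentage change in Y is approximately 2.00 times as large.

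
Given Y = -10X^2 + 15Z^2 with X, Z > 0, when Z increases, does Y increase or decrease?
Y increases

Taking the partial derivative:
∂Y/∂Z = 30Z

∂Y/∂Z = 30Z > 0 (assuming positive values)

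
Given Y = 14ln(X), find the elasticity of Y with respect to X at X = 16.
Elasticity = 1/ln(16) ≈ 0.3607

Elasticity = (dY/dX) · (X/Y)

dY/dX = 14/X
At X = 16: dY/dX = 7/8, Y = 14·ln(16)

Elasticity = (7/8) · (16 / (14·ln(16))) = 1/ln(16) ≈ 0.3607

Interpretation: for a small percentage change in X, the percentage change in Y is approximately 0.36 times as large.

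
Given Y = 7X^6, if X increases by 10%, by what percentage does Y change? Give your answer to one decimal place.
77.2%

For Y = 7X^6:
If X → X(1 + 0.1)
Then Y → Y · (1 + 0.1)^6
     ≈ Y · 1.7716

Percentage change = ((1 + 0.1)^6 − 1) × 100% ≈ 77.2%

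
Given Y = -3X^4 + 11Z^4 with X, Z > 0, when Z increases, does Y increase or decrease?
Y increases

Taking the partial derivative:
∂Y/∂Z = 44Z^3

∂Y/∂Z = 44Z^3 > 0 (assuming positive values)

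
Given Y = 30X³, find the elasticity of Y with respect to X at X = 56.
Elasticity = 3

Elasticity = (dY/dX) · (X/Y)

dY/dX = 90·X²
At X = 56: dY/dX = 282240, Y = 5268480

Elasticity = 282240 · (56 / 5268480) = 3

Interpretation: for a small percentage change in X, the percentage change in Y is approximately 3.00 times as large.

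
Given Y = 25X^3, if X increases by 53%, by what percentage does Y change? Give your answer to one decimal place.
258.2%

For Y = 25X^3:
If X → X(1 + 0.53)
Then Y → Y · (1 + 0.53)^3
     ≈ Y · 3.5816

Percentage change = ((1 + 0.53)^3 − 1) × 100% ≈ 258.2%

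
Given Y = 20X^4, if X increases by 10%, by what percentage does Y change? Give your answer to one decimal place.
46.4%

For Y = 20X^4:
If X → X(1 + 0.1)
Then Y → Y · (1 + 0.1)^4
     = Y · 1.4641

Percentage change = ((1 + 0.1)^4 − 1) × 100% ≈ 46.4%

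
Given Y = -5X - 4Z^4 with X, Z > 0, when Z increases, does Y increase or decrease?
Y decreases

Taking the partial derivative:
∂Y/∂Z = -16Z^3

∂Y/∂Z = -16Z^3 < 0 (assuming positive values)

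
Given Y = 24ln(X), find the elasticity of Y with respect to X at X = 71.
Elasticity = 1/ln(71) ≈ 0.2346

Elasticity = (dY/dX) · (X/Y)

dY/dX = 24/X
At X = 71: dY/dX = 24/71, Y = 24·ln(71)

Elasticity = (24/71) · (71 / (24·ln(71))) = 1/ln(71) ≈ 0.2346

Interpretation: for a small percentage change in X, the percentage change in Y is approximately 0.23 times as large.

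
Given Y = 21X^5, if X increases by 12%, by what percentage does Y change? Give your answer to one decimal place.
76.2%

For Y = 21X^5:
If X → X(1 + 0.12)
Then Y → Y · (1 + 0.12)^5
     ≈ Y · 1.7623

Percentage change = ((1 + 0.12)^5 − 1) × 100% ≈ 76.2%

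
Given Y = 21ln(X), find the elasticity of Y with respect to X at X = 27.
Elasticity = 1/ln(27) ≈ 0.3034

Elasticity = (dY/dX) · (X/Y)

dY/dX = 21/X
At X = 27: dY/dX = 7/9, Y = 21·ln(27)

Elasticity = (7/9) · (27 / (21·ln(27))) = 1/ln(27) ≈ 0.3034

Interpretation: for a small percentage change in X, the percentage change in Y is approximately 0.30 times as large.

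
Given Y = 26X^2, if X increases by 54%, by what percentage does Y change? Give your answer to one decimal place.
137.2%

For Y = 26X^2:
If X → X(1 + 0.54)
Then Y → Y · (1 + 0.54)^2
     = Y · 2.3716

Percentage change = ((1 + 0.54)^2 − 1) × 100% ≈ 137.2%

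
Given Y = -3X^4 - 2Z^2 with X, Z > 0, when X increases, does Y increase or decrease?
Y decreases

Taking the partial derivative:
∂Y/∂X = -12X^3

∂Y/∂X = -12X^3 < 0 (assuming positive values)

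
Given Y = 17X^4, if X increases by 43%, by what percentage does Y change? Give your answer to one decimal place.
318.2%

For Y = 17X^4:
If X → X(1 + 0.43)
Then Y → Y · (1 + 0.43)^4
     ≈ Y · 4.1816

Percentage change = ((1 + 0.43)^4 − 1) × 100% ≈ 318.2%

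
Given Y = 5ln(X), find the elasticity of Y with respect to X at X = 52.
Elasticity = 1/ln(52) ≈ 0.2531

Elasticity = (dY/dX) · (X/Y)

dY/dX = 5/X
At X = 52: dY/dX = 5/52, Y = 5·ln(52)

Elasticity = (5/52) · (52 / (5·ln(52))) = 1/ln(52) ≈ 0.2531

Interpretation: for a small percentage change in X, the percentage change in Y is approximately 0.25 times as large.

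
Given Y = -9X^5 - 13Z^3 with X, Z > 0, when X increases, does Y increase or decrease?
Y decreases

Taking the partial derivative:
∂Y/∂X = -45X^4

∂Y/∂X = -45X^4 < 0 (assuming positive values)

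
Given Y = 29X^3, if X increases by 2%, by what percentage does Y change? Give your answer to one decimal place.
6.1%

For Y = 29X^3:
If X → X(1 + 0.02)
Then Y → Y · (1 + 0.02)^3
     ≈ Y · 1.0612

Percentage change = ((1 + 0.02)^3 − 1) × 100% ≈ 6.1%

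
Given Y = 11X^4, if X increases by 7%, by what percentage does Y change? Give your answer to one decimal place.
31.1%

For Y = 11X^4:
If X → X(1 + 0.07)
Then Y → Y · (1 + 0.07)^4
     ≈ Y · 1.3108

Percentage change = ((1 + 0.07)^4 − 1) × 100% ≈ 31.1%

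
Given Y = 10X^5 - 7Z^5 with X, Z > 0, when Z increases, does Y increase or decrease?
Y decreases

Taking the partial derivative:
∂Y/∂Z = -35Z^4

∂Y/∂Z = -35Z^4 < 0 (assuming positive values)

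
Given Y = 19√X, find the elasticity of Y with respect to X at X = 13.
Elasticity = 1/2

Elasticity = (dY/dX) · (X/Y)

dY/dX = 19/(2·√X)
At X = 13: dY/dX = 19·√13/26, Y = 19·√13

Elasticity = (19·√13/26) · (13 / (19·√13)) = 1/2

Interpretation: for a small percentage change in X, the percentage change in Y is approximately 0.50 times as large.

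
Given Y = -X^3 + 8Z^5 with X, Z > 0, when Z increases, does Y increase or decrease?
Y increases

Taking the partial derivative:
∂Y/∂Z = 40Z^4

∂Y/∂Z = 40Z^4 > 0 (assuming positive values)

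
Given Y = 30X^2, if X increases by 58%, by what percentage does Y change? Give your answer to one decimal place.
149.6%

For Y = 30X^2:
If X → X(1 + 0.58)
Then Y → Y · (1 + 0.58)^2
     = Y · 2.4964

Percentage change = ((1 + 0.58)^2 − 1) × 100% ≈ 149.6%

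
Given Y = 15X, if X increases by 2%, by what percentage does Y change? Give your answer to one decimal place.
2.0%

For Y = 15X:
If X → X(1 + 0.02)
Then Y → Y · (1 + 0.02)^1
     = Y · 1.0200

Percentage change = ((1 + 0.02)^1 − 1) × 100% = 2.0%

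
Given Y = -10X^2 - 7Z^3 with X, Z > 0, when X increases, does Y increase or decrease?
Y decreases

Taking the partial derivative:
∂Y/∂X = -20X

∂Y/∂X = -20X < 0 (assuming positive values)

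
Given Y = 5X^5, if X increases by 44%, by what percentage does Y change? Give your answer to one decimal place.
519.2%

For Y = 5X^5:
If X → X(1 + 0.44)
Then Y → Y · (1 + 0.44)^5
     ≈ Y · 6.1917

Percentage change = ((1 + 0.44)^5 − 1) × 100% ≈ 519.2%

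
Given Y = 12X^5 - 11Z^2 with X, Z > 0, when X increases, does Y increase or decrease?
Y increases

Taking the partial derivative:
∂Y/∂X = 60X^4

∂Y/∂X = 60X^4 > 0 (assuming positive values)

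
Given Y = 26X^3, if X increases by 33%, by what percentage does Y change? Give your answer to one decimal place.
135.3%

For Y = 26X^3:
If X → X(1 + 0.33)
Then Y → Y · (1 + 0.33)^3
     ≈ Y · 2.3526

Percentage change = ((1 + 0.33)^3 − 1) × 100% ≈ 135.3%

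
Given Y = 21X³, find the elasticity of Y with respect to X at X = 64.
Elasticity = 3

Elasticity = (dY/dX) · (X/Y)

dY/dX = 63·X²
At X = 64: dY/dX = 258048, Y = 5505024

Elasticity = 258048 · (64 / 5505024) = 3

Interpretation: for a small percentage change in X, the percentage change in Y is approximately 3.00 times as large.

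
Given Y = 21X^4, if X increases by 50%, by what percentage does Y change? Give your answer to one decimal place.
406.3%

For Y = 21X^4:
If X → X(1 + 0.5)
Then Y → Y · (1 + 0.5)^4
     = Y · 5.0625

Percentage change = ((1 + 0.5)^4 − 1) × 100% ≈ 406.3%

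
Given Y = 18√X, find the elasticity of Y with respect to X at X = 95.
Elasticity = 1/2

Elasticity = (dY/dX) · (X/Y)

dY/dX = 9/√X
At X = 95: dY/dX = 9·√95/95, Y = 18·√95

Elasticity = (9·√95/95) · (95 / (18·√95)) = 1/2

Interpretation: for a small percentage change in X, the percentage change in Y is approximately 0.50 times as large.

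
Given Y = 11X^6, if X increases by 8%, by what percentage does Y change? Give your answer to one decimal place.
58.7%

For Y = 11X^6:
If X → X(1 + 0.08)
Then Y → Y · (1 + 0.08)^6
     ≈ Y · 1.5869

Percentage change = ((1 + 0.08)^6 − 1) × 100% ≈ 58.7%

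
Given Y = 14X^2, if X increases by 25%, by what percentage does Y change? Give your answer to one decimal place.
56.3%

For Y = 14X^2:
If X → X(1 + 0.25)
Then Y → Y · (1 + 0.25)^2
     = Y · 1.5625

Percentage change = ((1 + 0.25)^2 − 1) × 100% ≈ 56.3%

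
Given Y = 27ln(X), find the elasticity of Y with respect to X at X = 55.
Elasticity = 1/ln(55) ≈ 0.2495

Elasticity = (dY/dX) · (X/Y)

dY/dX = 27/X
At X = 55: dY/dX = 27/55, Y = 27·ln(55)

Elasticity = (27/55) · (55 / (27·ln(55))) = 1/ln(55) ≈ 0.2495

Interpretation: for a small percentage change in X, the percentage change in Y is approximately 0.25 times as large.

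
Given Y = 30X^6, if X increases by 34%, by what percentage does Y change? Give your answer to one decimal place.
478.9%

For Y = 30X^6:
If X → X(1 + 0.34)
Then Y → Y · (1 + 0.34)^6
     ≈ Y · 5.7893

Percentage change = ((1 + 0.34)^6 − 1) × 100% ≈ 478.9%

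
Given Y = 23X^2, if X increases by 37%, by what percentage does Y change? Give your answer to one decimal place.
87.7%

For Y = 23X^2:
If X → X(1 + 0.37)
Then Y → Y · (1 + 0.37)^2
     = Y · 1.8769

Percentage change = ((1 + 0.37)^2 − 1) × 100% ≈ 87.7%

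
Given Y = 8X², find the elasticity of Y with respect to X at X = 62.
Elasticity = 2

Elasticity = (dY/dX) · (X/Y)

dY/dX = 16·X
At X = 62: dY/dX = 992, Y = 30752

Elasticity = 992 · (62 / 30752) = 2

Interpretation: for a small percentage change in X, the percentage change in Y is approximately 2.00 times as large.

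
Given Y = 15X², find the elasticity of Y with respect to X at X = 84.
Elasticity = 2

Elasticity = (dY/dX) · (X/Y)

dY/dX = 30·X
At X = 84: dY/dX = 2520, Y = 105840

Elasticity = 2520 · (84 / 105840) = 2

Interpretation: for a small percentage change in X, the percentage change in Y is approximately 2.00 times as large.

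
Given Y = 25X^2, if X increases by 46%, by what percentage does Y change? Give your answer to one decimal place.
113.2%

For Y = 25X^2:
If X → X(1 + 0.46)
Then Y → Y · (1 + 0.46)^2
     = Y · 2.1316

Percentage change = ((1 + 0.46)^2 − 1) × 100% ≈ 113.2%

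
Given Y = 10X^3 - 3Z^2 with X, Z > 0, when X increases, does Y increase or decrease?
Y increases

Taking the partial derivative:
∂Y/∂X = 30X^2

∂Y/∂X = 30X^2 > 0 (assuming positive values)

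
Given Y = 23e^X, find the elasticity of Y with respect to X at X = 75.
Elasticity = 75

Elasticity = (dY/dX) · (X/Y)

dY/dX = 23·e^X
At X = 75: dY/dX = 23·e^75, Y = 23·e^75

Elasticity = (23·e^75) · (75 / (23·e^75)) = 75

Interpretation: for a small percentage change in X, the percentage change in Y is approximately 75.00 times as large.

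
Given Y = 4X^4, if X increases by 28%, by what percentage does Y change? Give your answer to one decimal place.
168.4%

For Y = 4X^4:
If X → X(1 + 0.28)
Then Y → Y · (1 + 0.28)^4
     ≈ Y · 2.6844

Percentage change = ((1 + 0.28)^4 − 1) × 100% ≈ 168.4%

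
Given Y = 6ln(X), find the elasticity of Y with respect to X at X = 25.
Elasticity = 1/ln(25) ≈ 0.3107

Elasticity = (dY/dX) · (X/Y)

dY/dX = 6/X
At X = 25: dY/dX = 6/25, Y = 6·ln(25)

Elasticity = (6/25) · (25 / (6·ln(25))) = 1/ln(25) ≈ 0.3107

Interpretation: for a small percentage change in X, the percentage change in Y is approximately 0.31 times as large.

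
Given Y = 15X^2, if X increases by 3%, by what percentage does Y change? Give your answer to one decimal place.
6.1%

For Y = 15X^2:
If X → X(1 + 0.03)
Then Y → Y · (1 + 0.03)^2
     = Y · 1.0609

Percentage change = ((1 + 0.03)^2 − 1) × 100% ≈ 6.1%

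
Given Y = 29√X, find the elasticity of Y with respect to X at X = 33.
Elasticity = 1/2

Elasticity = (dY/dX) · (X/Y)

dY/dX = 29/(2·√X)
At X = 33: dY/dX = 29·√33/66, Y = 29·√33

Elasticity = (29·√33/66) · (33 / (29·√33)) = 1/2

Interpretation: for a small percentage change in X, the percentage change in Y is approximately 0.50 times as large.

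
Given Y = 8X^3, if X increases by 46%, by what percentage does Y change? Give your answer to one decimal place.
211.2%

For Y = 8X^3:
If X → X(1 + 0.46)
Then Y → Y · (1 + 0.46)^3
     ≈ Y · 3.1121

Percentage change = ((1 + 0.46)^3 − 1) × 100% ≈ 211.2%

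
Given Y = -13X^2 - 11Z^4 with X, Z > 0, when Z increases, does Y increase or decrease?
Y decreases

Taking the partial derivative:
∂Y/∂Z = -44Z^3

∂Y/∂Z = -44Z^3 < 0 (assuming positive values)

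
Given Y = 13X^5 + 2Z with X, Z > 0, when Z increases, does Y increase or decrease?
Y increases

Taking the partial derivative:
∂Y/∂Z = 2

∂Y/∂Z = 2 > 0 (assuming positive values)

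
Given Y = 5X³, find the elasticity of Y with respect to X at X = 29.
Elasticity = 3

Elasticity = (dY/dX) · (X/Y)

dY/dX = 15·X²
At X = 29: dY/dX = 12615, Y = 121945

Elasticity = 12615 · (29 / 121945) = 3

Interpretation: for a small percentage change in X, the percentage change in Y is approximately 3.00 times as large.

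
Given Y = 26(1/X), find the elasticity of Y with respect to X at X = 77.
Elasticity = -1

Elasticity = (dY/dX) · (X/Y)

dY/dX = -26/X²
At X = 77: dY/dX = -26/5929, Y = 26/77

Elasticity = (-26/5929) · (77 / (26/77)) = -1

Interpretation: for a small percentage change in X, the percentage change in Y is approximately -1.00 times as large.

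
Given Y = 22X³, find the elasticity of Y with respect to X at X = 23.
Elasticity = 3

Elasticity = (dY/dX) · (X/Y)

dY/dX = 66·X²
At X = 23: dY/dX = 34914, Y = 267674

Elasticity = 34914 · (23 / 267674) = 3

Interpretation: for a small percentage change in X, the percentage change in Y is approximately 3.00 times as large.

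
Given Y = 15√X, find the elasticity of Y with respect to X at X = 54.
Elasticity = 1/2

Elasticity = (dY/dX) · (X/Y)

dY/dX = 15/(2·√X)
At X = 54: dY/dX = 5·√6/12, Y = 45·√6

Elasticity = (5·√6/12) · (54 / (45·√6)) = 1/2

Interpretation: for a small percentage change in X, the percentage change in Y is approximately 0.50 times as large.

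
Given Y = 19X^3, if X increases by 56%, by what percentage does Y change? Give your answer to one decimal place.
279.6%

For Y = 19X^3:
If X → X(1 + 0.56)
Then Y → Y · (1 + 0.56)^3
     ≈ Y · 3.7964

Percentage change = ((1 + 0.56)^3 − 1) × 100% ≈ 279.6%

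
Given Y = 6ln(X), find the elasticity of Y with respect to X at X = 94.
Elasticity = 1/ln(94) ≈ 0.2201

Elasticity = (dY/dX) · (X/Y)

dY/dX = 6/X
At X = 94: dY/dX = 3/47, Y = 6·ln(94)

Elasticity = (3/47) · (94 / (6·ln(94))) = 1/ln(94) ≈ 0.2201

Interpretation: for a small percentage change in X, the percentage change in Y is approximately 0.22 times as large.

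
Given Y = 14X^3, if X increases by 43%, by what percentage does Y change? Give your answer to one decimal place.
192.4%

For Y = 14X^3:
If X → X(1 + 0.43)
Then Y → Y · (1 + 0.43)^3
     ≈ Y · 2.9242

Percentage change = ((1 + 0.43)^3 − 1) × 100% ≈ 192.4%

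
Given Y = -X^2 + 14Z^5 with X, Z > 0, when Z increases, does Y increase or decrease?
Y increases

Taking the partial derivative:
∂Y/∂Z = 70Z^4

∂Y/∂Z = 70Z^4 > 0 (assuming positive values)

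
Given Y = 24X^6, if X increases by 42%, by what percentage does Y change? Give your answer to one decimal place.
719.8%

For Y = 24X^6:
If X → X(1 + 0.42)
Then Y → Y · (1 + 0.42)^6
     ≈ Y · 8.1984

Percentage change = ((1 + 0.42)^6 − 1) × 100% ≈ 719.8%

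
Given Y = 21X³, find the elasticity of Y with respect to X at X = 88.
Elasticity = 3

Elasticity = (dY/dX) · (X/Y)

dY/dX = 63·X²
At X = 88: dY/dX = 487872, Y = 14310912

Elasticity = 487872 · (88 / 14310912) = 3

Interpretation: for a small percentage change in X, the percentage change in Y is approximately 3.00 times as large.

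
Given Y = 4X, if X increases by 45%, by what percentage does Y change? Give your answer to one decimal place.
45.0%

For Y = 4X:
If X → X(1 + 0.45)
Then Y → Y · (1 + 0.45)^1
     = Y · 1.4500

Percentage change = ((1 + 0.45)^1 − 1) × 100% = 45.0%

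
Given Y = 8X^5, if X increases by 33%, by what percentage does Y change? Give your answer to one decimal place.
316.2%

For Y = 8X^5:
If X → X(1 + 0.33)
Then Y → Y · (1 + 0.33)^5
     ≈ Y · 4.1616

Percentage change = ((1 + 0.33)^5 − 1) × 100% ≈ 316.2%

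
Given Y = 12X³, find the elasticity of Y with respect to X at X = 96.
Elasticity = 3

Elasticity = (dY/dX) · (X/Y)

dY/dX = 36·X²
At X = 96: dY/dX = 331776, Y = 10616832

Elasticity = 331776 · (96 / 10616832) = 3

Interpretation: for a small percentage change in X, the percentage change in Y is approximately 3.00 times as large.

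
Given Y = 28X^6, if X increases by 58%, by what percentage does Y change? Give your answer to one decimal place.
1455.8%

For Y = 28X^6:
If X → X(1 + 0.58)
Then Y → Y · (1 + 0.58)^6
     ≈ Y · 15.5576

Percentage change = ((1 + 0.58)^6 − 1) × 100% ≈ 1455.8%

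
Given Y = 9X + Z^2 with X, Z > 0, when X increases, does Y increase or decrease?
Y increases

Taking the partial derivative:
∂Y/∂X = 9

∂Y/∂X = 9 > 0 (assuming positive values)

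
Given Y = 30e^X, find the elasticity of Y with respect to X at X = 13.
Elasticity = 13

Elasticity = (dY/dX) · (X/Y)

dY/dX = 30·e^X
At X = 13: dY/dX = 30·e^13, Y = 30·e^13

Elasticity = (30·e^13) · (13 / (30·e^13)) = 13

Interpretation: for a small percentage change in X, the percentage change in Y is approximately 13.00 times as large.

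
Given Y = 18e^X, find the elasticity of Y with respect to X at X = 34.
Elasticity = 34

Elasticity = (dY/dX) · (X/Y)

dY/dX = 18·e^X
At X = 34: dY/dX = 18·e^34, Y = 18·e^34

Elasticity = (18·e^34) · (34 / (18·e^34)) = 34

Interpretation: for a small percentage change in X, the percentage change in Y is approximately 34.00 times as large.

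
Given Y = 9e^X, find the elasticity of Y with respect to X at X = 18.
Elasticity = 18

Elasticity = (dY/dX) · (X/Y)

dY/dX = 9·e^X
At X = 18: dY/dX = 9·e^18, Y = 9·e^18

Elasticity = (9·e^18) · (18 / (9·e^18)) = 18

Interpretation: for a small percentage change in X, the percentage change in Y is approximately 18.00 times as large.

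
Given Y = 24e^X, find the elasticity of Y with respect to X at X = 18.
Elasticity = 18

Elasticity = (dY/dX) · (X/Y)

dY/dX = 24·e^X
At X = 18: dY/dX = 24·e^18, Y = 24·e^18

Elasticity = (24·e^18) · (18 / (24·e^18)) = 18

Interpretation: for a small percentage change in X, the percentage change in Y is approximately 18.00 times as large.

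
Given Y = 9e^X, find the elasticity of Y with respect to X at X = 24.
Elasticity = 24

Elasticity = (dY/dX) · (X/Y)

dY/dX = 9·e^X
At X = 24: dY/dX = 9·e^24, Y = 9·e^24

Elasticity = (9·e^24) · (24 / (9·e^24)) = 24

Interpretation: for a small percentage change in X, the percentage change in Y is approximately 24.00 times as large.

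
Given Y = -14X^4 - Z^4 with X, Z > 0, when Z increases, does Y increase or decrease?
Y decreases

Taking the partial derivative:
∂Y/∂Z = -4Z^3

∂Y/∂Z = -4Z^3 < 0 (assuming positive values)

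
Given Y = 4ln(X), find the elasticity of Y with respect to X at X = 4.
Elasticity = 1/ln(4) ≈ 0.7213

Elasticity = (dY/dX) · (X/Y)

dY/dX = 4/X
At X = 4: dY/dX = 1, Y = 4·ln(4)

Elasticity = 1 · (4 / (4·ln(4))) = 1/ln(4) ≈ 0.7213

Interpretation: for a small percentage change in X, the percentage change in Y is approximately 0.72 times as large.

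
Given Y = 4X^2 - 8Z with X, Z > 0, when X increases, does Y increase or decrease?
Y increases

Taking the partial derivative:
∂Y/∂X = 8X

∂Y/∂X = 8X > 0 (assuming positive values)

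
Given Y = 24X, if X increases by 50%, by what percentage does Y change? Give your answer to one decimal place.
50.0%

For Y = 24X:
If X → X(1 + 0.5)
Then Y → Y · (1 + 0.5)^1
     = Y · 1.5000

Percentage change = ((1 + 0.5)^1 − 1) × 100% = 50.0%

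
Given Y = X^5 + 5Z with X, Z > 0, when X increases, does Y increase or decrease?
Y increases

Taking the partial derivative:
∂Y/∂X = 5X^4

∂Y/∂X = 5X^4 > 0 (assuming positive values)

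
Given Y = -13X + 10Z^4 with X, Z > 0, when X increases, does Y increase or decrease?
Y decreases

Taking the partial derivative:
∂Y/∂X = -13

∂Y/∂X = -13 < 0 (assuming positive values)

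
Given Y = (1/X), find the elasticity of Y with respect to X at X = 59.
Elasticity = -1

Elasticity = (dY/dX) · (X/Y)

dY/dX = -1/X²
At X = 59: dY/dX = -1/3481, Y = 1/59

Elasticity = (-1/3481) · (59 / (1/59)) = -1

Interpretation: for a small percentage change in X, the percentage change in Y is approximately -1.00 times as large.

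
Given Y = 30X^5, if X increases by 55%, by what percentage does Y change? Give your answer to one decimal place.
794.7%

For Y = 30X^5:
If X → X(1 + 0.55)
Then Y → Y · (1 + 0.55)^5
     ≈ Y · 8.9466

Percentage change = ((1 + 0.55)^5 − 1) × 100% ≈ 794.7%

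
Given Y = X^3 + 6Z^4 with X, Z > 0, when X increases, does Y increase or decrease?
Y increases

Taking the partial derivative:
∂Y/∂X = 3X^2

∂Y/∂X = 3X^2 > 0 (assuming positive values)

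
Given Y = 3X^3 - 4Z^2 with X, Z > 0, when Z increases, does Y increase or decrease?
Y decreases

Taking the partial derivative:
∂Y/∂Z = -8Z

∂Y/∂Z = -8Z < 0 (assuming positive values)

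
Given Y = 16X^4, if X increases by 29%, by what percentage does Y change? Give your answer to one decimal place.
176.9%

For Y = 16X^4:
If X → X(1 + 0.29)
Then Y → Y · (1 + 0.29)^4
     ≈ Y · 2.7692

Percentage change = ((1 + 0.29)^4 − 1) × 100% ≈ 176.9%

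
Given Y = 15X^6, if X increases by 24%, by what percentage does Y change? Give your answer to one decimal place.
263.5%

For Y = 15X^6:
If X → X(1 + 0.24)
Then Y → Y · (1 + 0.24)^6
     ≈ Y · 3.6352

Percentage change = ((1 + 0.24)^6 − 1) × 100% ≈ 263.5%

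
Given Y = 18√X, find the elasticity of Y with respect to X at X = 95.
Elasticity = 1/2

Elasticity = (dY/dX) · (X/Y)

dY/dX = 9/√X
At X = 95: dY/dX = 9·√95/95, Y = 18·√95

Elasticity = (9·√95/95) · (95 / (18·√95)) = 1/2

Interpretation: for a small percentage change in X, the percentage change in Y is approximately 0.50 times as large.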